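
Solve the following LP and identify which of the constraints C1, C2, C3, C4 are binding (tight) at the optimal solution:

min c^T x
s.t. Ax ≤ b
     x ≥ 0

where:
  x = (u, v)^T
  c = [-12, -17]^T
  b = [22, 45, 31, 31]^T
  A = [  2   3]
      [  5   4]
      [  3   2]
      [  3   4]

At u = 5, v = 4, compute slack b - a·x for each constraint:
  C1: 22 − 22 = 0  (binding)
  C2: 45 − 41 = 4  (slack)
  C3: 31 − 23 = 8  (slack)
  C4: 31 − 31 = 0  (binding)

Optimal: u = 5, v = 4
Binding: C1, C4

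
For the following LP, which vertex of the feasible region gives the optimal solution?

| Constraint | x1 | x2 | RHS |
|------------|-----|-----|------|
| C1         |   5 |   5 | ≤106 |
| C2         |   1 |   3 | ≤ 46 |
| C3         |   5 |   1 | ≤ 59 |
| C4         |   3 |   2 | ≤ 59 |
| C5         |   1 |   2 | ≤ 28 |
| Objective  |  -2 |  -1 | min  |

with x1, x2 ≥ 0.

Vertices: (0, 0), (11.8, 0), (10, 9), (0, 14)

Evaluate the objective at each vertex of the feasible region:
  z(0, 0) = 0
  z(11.8, 0) = -23.6
  z(10, 9) = -29  ←
  z(0, 14) = -14
The minimum is at x1 = 10, x2 = 9.

(10, 9)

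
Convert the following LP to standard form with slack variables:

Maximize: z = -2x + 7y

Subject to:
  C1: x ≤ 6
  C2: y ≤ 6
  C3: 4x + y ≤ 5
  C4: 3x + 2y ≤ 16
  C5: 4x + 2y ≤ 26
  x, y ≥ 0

max z = -2x + 7y

s.t.
  x + s1 = 6
  y + s2 = 6
  4x + y + s3 = 5
  3x + 2y + s4 = 16
  4x + 2y + s5 = 26
  x, y, s1, s2, s3, s4, s5 ≥ 0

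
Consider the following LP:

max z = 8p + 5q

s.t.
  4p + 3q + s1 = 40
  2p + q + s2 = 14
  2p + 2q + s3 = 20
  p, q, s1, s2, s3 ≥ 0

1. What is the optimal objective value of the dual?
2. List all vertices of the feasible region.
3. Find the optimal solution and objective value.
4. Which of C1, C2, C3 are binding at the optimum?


1. 62
2. (0, 0), (7, 0), (4, 6), (0, 10)
3. p = 4, q = 6, z = 62
4. C2, C3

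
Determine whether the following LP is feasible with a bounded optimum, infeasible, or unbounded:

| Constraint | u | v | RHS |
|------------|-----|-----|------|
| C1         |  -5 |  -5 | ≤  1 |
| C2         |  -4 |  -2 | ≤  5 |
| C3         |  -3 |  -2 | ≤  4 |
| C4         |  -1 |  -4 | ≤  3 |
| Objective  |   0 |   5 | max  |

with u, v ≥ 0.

Unbounded (objective can increase without bound)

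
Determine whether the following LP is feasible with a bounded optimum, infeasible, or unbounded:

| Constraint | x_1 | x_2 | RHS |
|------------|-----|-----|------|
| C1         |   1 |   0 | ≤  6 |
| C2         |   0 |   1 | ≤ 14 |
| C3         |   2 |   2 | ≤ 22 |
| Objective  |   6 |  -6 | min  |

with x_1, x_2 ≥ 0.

Feasible with a bounded optimal solution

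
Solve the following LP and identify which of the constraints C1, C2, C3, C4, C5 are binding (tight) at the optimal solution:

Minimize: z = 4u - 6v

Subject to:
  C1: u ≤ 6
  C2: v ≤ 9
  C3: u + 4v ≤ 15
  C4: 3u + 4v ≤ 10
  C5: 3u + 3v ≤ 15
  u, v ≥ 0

At u = 0, v = 2.5, compute slack b - a·x for each constraint:
  C1: 6 − 0 = 6  (slack)
  C2: 9 − 2.5 = 6.5  (slack)
  C3: 15 − 10 = 5  (slack)
  C4: 10 − 10 = 0  (binding)
  C5: 15 − 7.5 = 7.5  (slack)

Optimal: u = 0, v = 2.5
Binding: C4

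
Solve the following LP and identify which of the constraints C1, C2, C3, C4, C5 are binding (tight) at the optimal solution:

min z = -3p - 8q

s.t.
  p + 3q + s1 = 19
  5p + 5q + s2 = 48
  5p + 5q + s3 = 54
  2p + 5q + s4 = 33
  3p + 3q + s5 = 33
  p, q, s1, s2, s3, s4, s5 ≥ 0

At p = 4, q = 5, compute slack b - a·x for each constraint:
  C1: 19 − 19 = 0  (binding)
  C2: 48 − 45 = 3  (slack)
  C3: 54 − 45 = 9  (slack)
  C4: 33 − 33 = 0  (binding)
  C5: 33 − 27 = 6  (slack)

Optimal: p = 4, q = 5
Binding: C1, C4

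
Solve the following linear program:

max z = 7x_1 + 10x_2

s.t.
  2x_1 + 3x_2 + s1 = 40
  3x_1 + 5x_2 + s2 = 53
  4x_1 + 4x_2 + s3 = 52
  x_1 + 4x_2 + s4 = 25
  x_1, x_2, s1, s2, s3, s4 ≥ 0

Evaluate the objective at each vertex of the feasible region:
  z(0, 0) = 0
  z(13, 0) = 91
  z(9, 4) = 103  ←
  z(0, 6.25) = 62.5
The maximum is at x_1 = 9, x_2 = 4.

x_1 = 9, x_2 = 4, z = 103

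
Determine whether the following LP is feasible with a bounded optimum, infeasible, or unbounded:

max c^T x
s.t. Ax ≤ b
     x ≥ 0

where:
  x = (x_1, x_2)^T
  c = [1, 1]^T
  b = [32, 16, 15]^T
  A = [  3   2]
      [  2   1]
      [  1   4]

Feasible with a bounded optimal solution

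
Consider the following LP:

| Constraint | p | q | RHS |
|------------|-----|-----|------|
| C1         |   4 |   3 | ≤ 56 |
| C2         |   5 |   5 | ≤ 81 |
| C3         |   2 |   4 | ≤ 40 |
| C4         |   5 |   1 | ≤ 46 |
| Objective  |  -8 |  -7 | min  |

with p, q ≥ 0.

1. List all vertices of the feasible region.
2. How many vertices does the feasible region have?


1. (0, 0), (9.2, 0), (8, 6), (0, 10)
2. 4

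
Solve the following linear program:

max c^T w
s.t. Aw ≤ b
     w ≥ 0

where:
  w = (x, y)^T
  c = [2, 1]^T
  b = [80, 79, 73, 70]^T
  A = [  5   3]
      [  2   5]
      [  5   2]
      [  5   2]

Evaluate the objective at each vertex of the feasible region:
  z(0, 0) = 0
  z(14, 0) = 28
  z(10, 10) = 30  ←
  z(8.579, 12.37) = 29.53
  z(0, 15.8) = 15.8
The maximum is at x = 10, y = 10.

x = 10, y = 10, z = 30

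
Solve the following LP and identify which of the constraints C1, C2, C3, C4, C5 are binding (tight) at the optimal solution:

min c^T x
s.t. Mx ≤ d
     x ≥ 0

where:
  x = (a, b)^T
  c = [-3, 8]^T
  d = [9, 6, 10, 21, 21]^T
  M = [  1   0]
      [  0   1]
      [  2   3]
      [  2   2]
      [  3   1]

At a = 5, b = 0, compute slack b - a·x for each constraint:
  C1: 9 − 5 = 4  (slack)
  C2: 6 − 0 = 6  (slack)
  C3: 10 − 10 = 0  (binding)
  C4: 21 − 10 = 11  (slack)
  C5: 21 − 15 = 6  (slack)

Optimal: a = 5, b = 0
Binding: C3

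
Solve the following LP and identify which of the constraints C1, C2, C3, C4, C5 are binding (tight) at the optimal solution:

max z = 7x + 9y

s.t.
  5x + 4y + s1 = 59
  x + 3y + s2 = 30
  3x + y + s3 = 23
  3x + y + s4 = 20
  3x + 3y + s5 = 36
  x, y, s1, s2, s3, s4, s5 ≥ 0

At x = 3, y = 9, compute slack b - a·x for each constraint:
  C1: 59 − 51 = 8  (slack)
  C2: 30 − 30 = 0  (binding)
  C3: 23 − 18 = 5  (slack)
  C4: 20 − 18 = 2  (slack)
  C5: 36 − 36 = 0  (binding)

Optimal: x = 3, y = 9
Binding: C2, C5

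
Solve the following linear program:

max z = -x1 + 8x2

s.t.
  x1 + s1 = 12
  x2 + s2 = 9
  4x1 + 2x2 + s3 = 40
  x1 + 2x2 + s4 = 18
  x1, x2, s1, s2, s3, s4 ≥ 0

Evaluate the objective at each vertex of the feasible region:
  z(0, 0) = 0
  z(10, 0) = -10
  z(7.333, 5.333) = 35.33
  z(0, 9) = 72  ←
The maximum is at x1 = 0, x2 = 9.

x1 = 0, x2 = 9, z = 72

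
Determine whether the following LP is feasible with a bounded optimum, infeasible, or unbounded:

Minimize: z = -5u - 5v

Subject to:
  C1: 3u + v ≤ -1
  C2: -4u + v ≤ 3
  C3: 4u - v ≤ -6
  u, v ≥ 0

Infeasible (no feasible solution exists)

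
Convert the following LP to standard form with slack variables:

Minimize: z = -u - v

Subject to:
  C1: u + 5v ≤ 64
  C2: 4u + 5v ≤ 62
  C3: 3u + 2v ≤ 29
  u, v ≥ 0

min z = -u - v

s.t.
  u + 5v + s1 = 64
  4u + 5v + s2 = 62
  3u + 2v + s3 = 29
  u, v, s1, s2, s3 ≥ 0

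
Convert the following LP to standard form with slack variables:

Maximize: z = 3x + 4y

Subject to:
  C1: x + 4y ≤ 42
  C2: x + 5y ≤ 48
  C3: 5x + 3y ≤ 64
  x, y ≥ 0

max z = 3x + 4y

s.t.
  x + 4y + s1 = 42
  x + 5y + s2 = 48
  5x + 3y + s3 = 64
  x, y, s1, s2, s3 ≥ 0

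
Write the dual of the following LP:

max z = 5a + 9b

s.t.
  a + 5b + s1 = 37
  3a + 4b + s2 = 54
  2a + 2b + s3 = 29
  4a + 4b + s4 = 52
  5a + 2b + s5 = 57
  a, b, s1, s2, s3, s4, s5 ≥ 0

Primal max cᵀx s.t. Ax ≤ b, x ≥ 0  →  Dual min bᵀy s.t. Aᵀy ≥ c, y ≥ 0.

Minimize: z = 37y1 + 54y2 + 29y3 + 52y4 + 57y5

Subject to:
  y1 + 3y2 + 2y3 + 4y4 + 5y5 ≥ 5
  5y1 + 4y2 + 2y3 + 4y4 + 2y5 ≥ 9
  y1, y2, y3, y4, y5 ≥ 0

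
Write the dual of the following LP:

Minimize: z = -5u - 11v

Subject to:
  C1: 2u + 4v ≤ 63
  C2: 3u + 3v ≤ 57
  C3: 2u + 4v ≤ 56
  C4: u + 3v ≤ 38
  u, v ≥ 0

Primal min cᵀx s.t. Ax ≤ b, x ≥ 0  →  Dual max −bᵀy s.t. Aᵀy ≥ −c, y ≥ 0.

Maximize: z = -63y1 - 57y2 - 56y3 - 38y4

Subject to:
  2y1 + 3y2 + 2y3 + y4 ≥ 5
  4y1 + 3y2 + 4y3 + 3y4 ≥ 11
  y1, y2, y3, y4 ≥ 0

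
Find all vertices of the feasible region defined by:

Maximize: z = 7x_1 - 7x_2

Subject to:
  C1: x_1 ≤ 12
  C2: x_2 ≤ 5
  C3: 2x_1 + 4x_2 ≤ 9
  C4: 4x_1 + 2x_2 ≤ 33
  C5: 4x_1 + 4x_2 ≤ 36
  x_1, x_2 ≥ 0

(0, 0), (4.5, 0), (0, 2.25)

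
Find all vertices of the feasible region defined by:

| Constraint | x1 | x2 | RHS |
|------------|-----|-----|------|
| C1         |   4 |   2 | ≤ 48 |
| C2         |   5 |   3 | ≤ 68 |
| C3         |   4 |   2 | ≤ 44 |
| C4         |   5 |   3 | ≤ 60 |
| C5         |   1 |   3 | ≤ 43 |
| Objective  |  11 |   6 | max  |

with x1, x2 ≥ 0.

(0, 0), (11, 0), (6, 10), (4.25, 12.92), (0, 14.33)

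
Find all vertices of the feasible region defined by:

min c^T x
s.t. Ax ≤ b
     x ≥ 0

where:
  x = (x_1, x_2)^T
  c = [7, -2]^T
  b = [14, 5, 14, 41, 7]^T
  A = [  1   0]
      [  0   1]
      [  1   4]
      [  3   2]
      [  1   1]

(0, 0), (7, 0), (4.667, 2.333), (0, 3.5)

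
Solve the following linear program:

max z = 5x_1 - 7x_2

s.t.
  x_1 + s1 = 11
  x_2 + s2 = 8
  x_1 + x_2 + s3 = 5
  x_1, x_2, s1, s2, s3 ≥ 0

Evaluate the objective at each vertex of the feasible region:
  z(0, 0) = 0
  z(5, 0) = 25  ←
  z(0, 5) = -35
The maximum is at x_1 = 5, x_2 = 0.

x_1 = 5, x_2 = 0, z = 25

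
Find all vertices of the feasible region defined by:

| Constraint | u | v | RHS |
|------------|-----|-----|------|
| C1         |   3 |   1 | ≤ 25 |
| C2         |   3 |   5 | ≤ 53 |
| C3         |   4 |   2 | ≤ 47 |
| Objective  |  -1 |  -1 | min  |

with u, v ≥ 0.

(0, 0), (8.333, 0), (6, 7), (0, 10.6)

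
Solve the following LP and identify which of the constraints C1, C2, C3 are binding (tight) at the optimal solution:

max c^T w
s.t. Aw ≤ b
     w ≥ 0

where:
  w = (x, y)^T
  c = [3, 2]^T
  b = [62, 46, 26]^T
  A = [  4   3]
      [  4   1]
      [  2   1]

At x = 8, y = 10, compute slack b - a·x for each constraint:
  C1: 62 − 62 = 0  (binding)
  C2: 46 − 42 = 4  (slack)
  C3: 26 − 26 = 0  (binding)

Optimal: x = 8, y = 10
Binding: C1, C3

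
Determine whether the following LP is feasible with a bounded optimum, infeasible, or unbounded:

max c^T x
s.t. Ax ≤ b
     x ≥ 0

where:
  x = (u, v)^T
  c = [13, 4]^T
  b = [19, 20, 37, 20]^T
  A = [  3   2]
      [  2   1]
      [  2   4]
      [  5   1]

Feasible with a bounded optimal solution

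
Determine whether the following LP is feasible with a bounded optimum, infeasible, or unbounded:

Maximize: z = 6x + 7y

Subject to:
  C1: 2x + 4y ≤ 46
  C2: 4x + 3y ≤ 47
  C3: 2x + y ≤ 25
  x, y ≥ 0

Feasible with a bounded optimal solution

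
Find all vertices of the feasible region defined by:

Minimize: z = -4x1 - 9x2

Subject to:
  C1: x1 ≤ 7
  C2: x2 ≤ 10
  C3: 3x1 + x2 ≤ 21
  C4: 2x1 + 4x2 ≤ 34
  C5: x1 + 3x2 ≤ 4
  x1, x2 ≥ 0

(0, 0), (4, 0), (0, 1.333)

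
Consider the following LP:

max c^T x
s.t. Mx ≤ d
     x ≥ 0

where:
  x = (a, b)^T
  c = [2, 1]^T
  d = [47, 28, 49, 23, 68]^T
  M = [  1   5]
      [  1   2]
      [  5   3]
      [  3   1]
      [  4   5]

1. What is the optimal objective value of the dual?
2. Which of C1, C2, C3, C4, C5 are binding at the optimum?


1. 18
2. C3, C4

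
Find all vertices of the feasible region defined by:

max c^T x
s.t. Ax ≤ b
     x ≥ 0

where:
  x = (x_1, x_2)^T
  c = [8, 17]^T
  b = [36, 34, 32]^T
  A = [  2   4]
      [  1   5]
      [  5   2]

(0, 0), (6.4, 0), (4, 6), (0, 6.8)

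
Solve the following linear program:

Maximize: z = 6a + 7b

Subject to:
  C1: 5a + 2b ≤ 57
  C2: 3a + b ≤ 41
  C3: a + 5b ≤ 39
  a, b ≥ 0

Evaluate the objective at each vertex of the feasible region:
  z(0, 0) = 0
  z(11.4, 0) = 68.4
  z(9, 6) = 96  ←
  z(0, 7.8) = 54.6
The maximum is at a = 9, b = 6.

a = 9, b = 6, z = 96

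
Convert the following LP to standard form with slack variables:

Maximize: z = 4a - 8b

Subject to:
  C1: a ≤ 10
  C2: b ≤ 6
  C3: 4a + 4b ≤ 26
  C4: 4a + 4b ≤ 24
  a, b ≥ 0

max z = 4a - 8b

s.t.
  a + s1 = 10
  b + s2 = 6
  4a + 4b + s3 = 26
  4a + 4b + s4 = 24
  a, b, s1, s2, s3, s4 ≥ 0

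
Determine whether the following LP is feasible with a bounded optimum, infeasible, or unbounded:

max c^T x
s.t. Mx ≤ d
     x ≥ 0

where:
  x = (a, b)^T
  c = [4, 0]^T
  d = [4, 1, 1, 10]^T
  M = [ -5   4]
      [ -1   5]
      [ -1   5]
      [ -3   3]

Unbounded (objective can increase without bound)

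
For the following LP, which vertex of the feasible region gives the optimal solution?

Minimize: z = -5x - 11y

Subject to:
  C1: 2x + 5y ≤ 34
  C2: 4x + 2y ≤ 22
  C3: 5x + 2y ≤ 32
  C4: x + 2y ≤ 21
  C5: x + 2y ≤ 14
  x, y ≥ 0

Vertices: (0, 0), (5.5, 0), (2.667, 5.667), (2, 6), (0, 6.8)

Evaluate the objective at each vertex of the feasible region:
  z(0, 0) = 0
  z(5.5, 0) = -27.5
  z(2.667, 5.667) = -75.67
  z(2, 6) = -76  ←
  z(0, 6.8) = -74.8
The minimum is at x = 2, y = 6.

(2, 6)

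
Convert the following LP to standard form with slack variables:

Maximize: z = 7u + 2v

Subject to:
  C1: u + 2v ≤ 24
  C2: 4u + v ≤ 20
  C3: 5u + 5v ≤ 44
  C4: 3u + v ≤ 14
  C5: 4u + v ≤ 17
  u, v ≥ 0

max z = 7u + 2v

s.t.
  u + 2v + s1 = 24
  4u + v + s2 = 20
  5u + 5v + s3 = 44
  3u + v + s4 = 14
  4u + v + s5 = 17
  u, v, s1, s2, s3, s4, s5 ≥ 0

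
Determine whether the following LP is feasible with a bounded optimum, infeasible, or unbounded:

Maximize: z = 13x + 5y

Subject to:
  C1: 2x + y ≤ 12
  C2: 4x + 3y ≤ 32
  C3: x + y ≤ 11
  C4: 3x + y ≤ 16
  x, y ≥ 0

Feasible with a bounded optimal solution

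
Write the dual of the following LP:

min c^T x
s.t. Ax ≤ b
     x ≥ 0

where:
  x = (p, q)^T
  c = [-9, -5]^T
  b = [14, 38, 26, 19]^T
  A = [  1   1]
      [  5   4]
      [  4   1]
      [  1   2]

Primal min cᵀx s.t. Ax ≤ b, x ≥ 0  →  Dual max −bᵀy s.t. Aᵀy ≥ −c, y ≥ 0.

Maximize: z = -14y1 - 38y2 - 26y3 - 19y4

Subject to:
  y1 + 5y2 + 4y3 + y4 ≥ 9
  y1 + 4y2 + y3 + 2y4 ≥ 5
  y1, y2, y3, y4 ≥ 0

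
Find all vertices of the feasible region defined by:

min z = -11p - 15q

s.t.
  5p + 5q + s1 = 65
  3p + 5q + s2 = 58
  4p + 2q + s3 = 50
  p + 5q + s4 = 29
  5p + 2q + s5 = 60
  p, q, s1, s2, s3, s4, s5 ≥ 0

(0, 0), (12, 0), (11.33, 1.667), (9, 4), (0, 5.8)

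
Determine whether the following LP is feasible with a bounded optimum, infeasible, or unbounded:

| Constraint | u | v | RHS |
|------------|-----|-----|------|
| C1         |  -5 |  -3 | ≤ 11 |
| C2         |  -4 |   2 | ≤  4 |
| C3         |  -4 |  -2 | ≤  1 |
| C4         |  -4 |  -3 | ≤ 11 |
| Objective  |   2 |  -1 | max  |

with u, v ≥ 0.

Unbounded (objective can increase without bound)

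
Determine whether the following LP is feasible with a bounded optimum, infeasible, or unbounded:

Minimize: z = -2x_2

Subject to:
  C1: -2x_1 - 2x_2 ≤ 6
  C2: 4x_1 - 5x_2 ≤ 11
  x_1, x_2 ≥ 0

Unbounded (objective can decrease without bound)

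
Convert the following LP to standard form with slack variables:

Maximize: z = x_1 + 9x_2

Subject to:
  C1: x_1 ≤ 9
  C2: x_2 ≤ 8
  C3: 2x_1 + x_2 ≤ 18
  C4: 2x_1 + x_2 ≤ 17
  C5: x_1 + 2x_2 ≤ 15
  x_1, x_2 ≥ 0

max z = x_1 + 9x_2

s.t.
  x_1 + s1 = 9
  x_2 + s2 = 8
  2x_1 + x_2 + s3 = 18
  2x_1 + x_2 + s4 = 17
  x_1 + 2x_2 + s5 = 15
  x_1, x_2, s1, s2, s3, s4, s5 ≥ 0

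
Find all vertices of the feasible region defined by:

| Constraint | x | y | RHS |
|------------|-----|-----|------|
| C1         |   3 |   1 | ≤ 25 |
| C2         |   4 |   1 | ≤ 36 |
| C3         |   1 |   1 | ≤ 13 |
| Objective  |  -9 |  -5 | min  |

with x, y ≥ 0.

(0, 0), (8.333, 0), (6, 7), (0, 13)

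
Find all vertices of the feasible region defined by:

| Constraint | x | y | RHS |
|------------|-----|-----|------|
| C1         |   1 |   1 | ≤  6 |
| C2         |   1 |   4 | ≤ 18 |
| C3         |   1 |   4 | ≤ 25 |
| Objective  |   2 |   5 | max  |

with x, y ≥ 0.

(0, 0), (6, 0), (2, 4), (0, 4.5)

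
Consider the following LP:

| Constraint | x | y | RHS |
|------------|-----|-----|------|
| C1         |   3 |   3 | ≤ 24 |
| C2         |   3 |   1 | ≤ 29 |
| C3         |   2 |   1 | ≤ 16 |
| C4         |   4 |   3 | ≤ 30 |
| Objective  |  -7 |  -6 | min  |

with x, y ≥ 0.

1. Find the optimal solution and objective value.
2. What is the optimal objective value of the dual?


1. x = 6, y = 2, z = -54
2. -54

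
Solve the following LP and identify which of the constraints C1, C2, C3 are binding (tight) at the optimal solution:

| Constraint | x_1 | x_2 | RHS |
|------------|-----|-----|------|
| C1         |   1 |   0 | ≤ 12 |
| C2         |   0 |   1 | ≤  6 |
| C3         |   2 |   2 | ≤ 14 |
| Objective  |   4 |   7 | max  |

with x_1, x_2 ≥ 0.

At x_1 = 1, x_2 = 6, compute slack b - a·x for each constraint:
  C1: 12 − 1 = 11  (slack)
  C2: 6 − 6 = 0  (binding)
  C3: 14 − 14 = 0  (binding)

Optimal: x_1 = 1, x_2 = 6
Binding: C2, C3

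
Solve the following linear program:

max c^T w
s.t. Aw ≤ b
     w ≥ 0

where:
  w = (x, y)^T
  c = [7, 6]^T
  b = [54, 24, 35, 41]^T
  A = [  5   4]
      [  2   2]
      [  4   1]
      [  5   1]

Evaluate the objective at each vertex of the feasible region:
  z(0, 0) = 0
  z(8.2, 0) = 57.4
  z(7.333, 4.333) = 77.33
  z(6, 6) = 78  ←
  z(0, 12) = 72
The maximum is at x = 6, y = 6.

x = 6, y = 6, z = 78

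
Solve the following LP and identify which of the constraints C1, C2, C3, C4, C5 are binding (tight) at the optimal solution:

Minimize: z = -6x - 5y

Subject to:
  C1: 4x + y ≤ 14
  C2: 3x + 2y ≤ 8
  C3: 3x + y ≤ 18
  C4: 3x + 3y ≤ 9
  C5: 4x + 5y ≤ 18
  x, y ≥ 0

At x = 2, y = 1, compute slack b - a·x for each constraint:
  C1: 14 − 9 = 5  (slack)
  C2: 8 − 8 = 0  (binding)
  C3: 18 − 7 = 11  (slack)
  C4: 9 − 9 = 0  (binding)
  C5: 18 − 13 = 5  (slack)

Optimal: x = 2, y = 1
Binding: C2, C4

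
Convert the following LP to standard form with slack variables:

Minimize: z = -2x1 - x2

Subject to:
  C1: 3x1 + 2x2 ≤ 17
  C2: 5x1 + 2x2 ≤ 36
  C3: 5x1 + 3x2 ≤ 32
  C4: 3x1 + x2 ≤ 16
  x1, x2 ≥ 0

min z = -2x1 - x2

s.t.
  3x1 + 2x2 + s1 = 17
  5x1 + 2x2 + s2 = 36
  5x1 + 3x2 + s3 = 32
  3x1 + x2 + s4 = 16
  x1, x2, s1, s2, s3, s4 ≥ 0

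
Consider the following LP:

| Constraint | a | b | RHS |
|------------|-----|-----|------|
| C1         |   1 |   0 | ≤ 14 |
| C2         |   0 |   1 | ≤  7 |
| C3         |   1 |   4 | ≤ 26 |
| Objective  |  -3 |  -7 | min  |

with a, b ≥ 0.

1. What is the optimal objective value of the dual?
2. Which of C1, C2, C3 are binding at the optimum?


1. -63
2. C1, C3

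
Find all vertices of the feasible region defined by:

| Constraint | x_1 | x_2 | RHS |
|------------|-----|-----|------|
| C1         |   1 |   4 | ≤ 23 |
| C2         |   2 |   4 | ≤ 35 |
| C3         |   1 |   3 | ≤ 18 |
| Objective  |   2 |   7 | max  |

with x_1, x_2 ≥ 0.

(0, 0), (17.5, 0), (16.5, 0.5), (3, 5), (0, 5.75)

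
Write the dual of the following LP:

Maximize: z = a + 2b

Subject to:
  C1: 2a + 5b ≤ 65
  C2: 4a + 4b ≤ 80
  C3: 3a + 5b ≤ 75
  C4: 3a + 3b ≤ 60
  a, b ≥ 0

Primal max cᵀx s.t. Ax ≤ b, x ≥ 0  →  Dual min bᵀy s.t. Aᵀy ≥ c, y ≥ 0.

Minimize: z = 65y1 + 80y2 + 75y3 + 60y4

Subject to:
  2y1 + 4y2 + 3y3 + 3y4 ≥ 1
  5y1 + 4y2 + 5y3 + 3y4 ≥ 2
  y1, y2, y3, y4 ≥ 0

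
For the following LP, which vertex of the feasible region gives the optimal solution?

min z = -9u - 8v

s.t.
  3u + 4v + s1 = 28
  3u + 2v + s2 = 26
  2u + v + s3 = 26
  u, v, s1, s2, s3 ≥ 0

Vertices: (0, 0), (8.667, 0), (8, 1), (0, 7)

Evaluate the objective at each vertex of the feasible region:
  z(0, 0) = 0
  z(8.667, 0) = -78
  z(8, 1) = -80  ←
  z(0, 7) = -56
The minimum is at u = 8, v = 1.

(8, 1)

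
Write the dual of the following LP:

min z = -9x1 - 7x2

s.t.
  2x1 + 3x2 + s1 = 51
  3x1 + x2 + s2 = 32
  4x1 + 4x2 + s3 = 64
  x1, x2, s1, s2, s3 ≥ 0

Primal min cᵀx s.t. Ax ≤ b, x ≥ 0  →  Dual max −bᵀy s.t. Aᵀy ≥ −c, y ≥ 0.

Maximize: z = -51y1 - 32y2 - 64y3

Subject to:
  2y1 + 3y2 + 4y3 ≥ 9
  3y1 + y2 + 4y3 ≥ 7
  y1, y2, y3 ≥ 0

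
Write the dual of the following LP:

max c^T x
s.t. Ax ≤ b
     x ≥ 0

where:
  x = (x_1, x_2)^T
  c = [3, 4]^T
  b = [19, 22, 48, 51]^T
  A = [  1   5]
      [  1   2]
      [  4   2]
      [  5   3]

Primal max cᵀx s.t. Ax ≤ b, x ≥ 0  →  Dual min bᵀy s.t. Aᵀy ≥ c, y ≥ 0.

Minimize: z = 19y1 + 22y2 + 48y3 + 51y4

Subject to:
  y1 + y2 + 4y3 + 5y4 ≥ 3
  5y1 + 2y2 + 2y3 + 3y4 ≥ 4
  y1, y2, y3, y4 ≥ 0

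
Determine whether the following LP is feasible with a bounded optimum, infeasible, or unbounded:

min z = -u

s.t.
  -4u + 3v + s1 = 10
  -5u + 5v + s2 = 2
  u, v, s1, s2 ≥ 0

Unbounded (objective can decrease without bound)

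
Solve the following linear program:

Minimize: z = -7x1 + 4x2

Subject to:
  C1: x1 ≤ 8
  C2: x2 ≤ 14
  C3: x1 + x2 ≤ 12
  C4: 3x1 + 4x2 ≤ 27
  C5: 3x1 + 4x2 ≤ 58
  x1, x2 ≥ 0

Evaluate the objective at each vertex of the feasible region:
  z(0, 0) = 0
  z(8, 0) = -56  ←
  z(8, 0.75) = -53
  z(0, 6.75) = 27
The minimum is at x1 = 8, x2 = 0.

x1 = 8, x2 = 0, z = -56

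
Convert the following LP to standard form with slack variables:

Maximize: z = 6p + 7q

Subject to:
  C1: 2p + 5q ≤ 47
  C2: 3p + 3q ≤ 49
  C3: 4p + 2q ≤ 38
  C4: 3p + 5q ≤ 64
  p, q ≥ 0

max z = 6p + 7q

s.t.
  2p + 5q + s1 = 47
  3p + 3q + s2 = 49
  4p + 2q + s3 = 38
  3p + 5q + s4 = 64
  p, q, s1, s2, s3, s4 ≥ 0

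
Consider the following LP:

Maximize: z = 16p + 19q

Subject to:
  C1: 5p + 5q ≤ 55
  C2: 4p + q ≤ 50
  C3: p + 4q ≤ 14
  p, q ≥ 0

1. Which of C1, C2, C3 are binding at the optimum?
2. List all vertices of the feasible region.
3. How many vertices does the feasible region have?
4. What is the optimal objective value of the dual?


1. C1, C3
2. (0, 0), (11, 0), (10, 1), (0, 3.5)
3. 4
4. 179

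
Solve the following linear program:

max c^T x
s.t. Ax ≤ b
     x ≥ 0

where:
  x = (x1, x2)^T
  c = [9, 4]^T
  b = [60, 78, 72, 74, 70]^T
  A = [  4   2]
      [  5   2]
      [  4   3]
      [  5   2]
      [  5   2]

Evaluate the objective at each vertex of the feasible region:
  z(0, 0) = 0
  z(14, 0) = 126
  z(10, 10) = 130  ←
  z(9, 12) = 129
  z(0, 24) = 96
The maximum is at x1 = 10, x2 = 10.

x1 = 10, x2 = 10, z = 130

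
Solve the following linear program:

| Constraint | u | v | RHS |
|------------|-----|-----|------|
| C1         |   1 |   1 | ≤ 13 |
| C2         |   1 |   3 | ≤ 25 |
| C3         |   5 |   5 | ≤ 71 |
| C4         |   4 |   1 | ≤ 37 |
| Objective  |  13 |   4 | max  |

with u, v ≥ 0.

Evaluate the objective at each vertex of the feasible region:
  z(0, 0) = 0
  z(9.25, 0) = 120.2
  z(8, 5) = 124  ←
  z(7, 6) = 115
  z(0, 8.333) = 33.33
The maximum is at u = 8, v = 5.

u = 8, v = 5, z = 124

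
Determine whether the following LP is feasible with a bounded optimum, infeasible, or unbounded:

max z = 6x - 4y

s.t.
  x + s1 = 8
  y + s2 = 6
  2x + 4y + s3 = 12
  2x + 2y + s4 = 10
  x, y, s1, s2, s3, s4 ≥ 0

Feasible with a bounded optimal solution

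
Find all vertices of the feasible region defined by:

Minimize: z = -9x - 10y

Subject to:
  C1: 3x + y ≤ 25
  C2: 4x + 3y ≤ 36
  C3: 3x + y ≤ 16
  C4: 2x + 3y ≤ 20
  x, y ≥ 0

(0, 0), (5.333, 0), (4, 4), (0, 6.667)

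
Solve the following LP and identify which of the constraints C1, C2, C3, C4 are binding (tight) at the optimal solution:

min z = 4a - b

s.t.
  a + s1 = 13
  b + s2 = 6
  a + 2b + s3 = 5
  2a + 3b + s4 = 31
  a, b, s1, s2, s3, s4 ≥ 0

At a = 0, b = 2.5, compute slack b - a·x for each constraint:
  C1: 13 − 0 = 13  (slack)
  C2: 6 − 2.5 = 3.5  (slack)
  C3: 5 − 5 = 0  (binding)
  C4: 31 − 7.5 = 23.5  (slack)

Optimal: a = 0, b = 2.5
Binding: C3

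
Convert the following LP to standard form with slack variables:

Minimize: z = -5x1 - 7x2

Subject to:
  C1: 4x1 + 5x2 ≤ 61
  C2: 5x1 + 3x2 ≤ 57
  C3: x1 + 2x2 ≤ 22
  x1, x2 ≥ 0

min z = -5x1 - 7x2

s.t.
  4x1 + 5x2 + s1 = 61
  5x1 + 3x2 + s2 = 57
  x1 + 2x2 + s3 = 22
  x1, x2, s1, s2, s3 ≥ 0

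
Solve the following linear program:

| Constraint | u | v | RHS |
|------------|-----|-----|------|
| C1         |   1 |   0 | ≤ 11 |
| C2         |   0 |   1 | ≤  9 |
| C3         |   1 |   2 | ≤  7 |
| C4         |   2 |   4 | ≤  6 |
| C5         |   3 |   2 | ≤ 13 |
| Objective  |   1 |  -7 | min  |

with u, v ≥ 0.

Evaluate the objective at each vertex of the feasible region:
  z(0, 0) = 0
  z(3, 0) = 3
  z(0, 1.5) = -10.5  ←
The minimum is at u = 0, v = 1.5.

u = 0, v = 1.5, z = -10.5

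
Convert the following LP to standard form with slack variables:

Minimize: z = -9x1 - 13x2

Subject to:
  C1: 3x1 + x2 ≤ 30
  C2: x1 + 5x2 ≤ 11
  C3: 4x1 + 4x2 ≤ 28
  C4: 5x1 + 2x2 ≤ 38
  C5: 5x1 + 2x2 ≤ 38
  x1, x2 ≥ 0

min z = -9x1 - 13x2

s.t.
  3x1 + x2 + s1 = 30
  x1 + 5x2 + s2 = 11
  4x1 + 4x2 + s3 = 28
  5x1 + 2x2 + s4 = 38
  5x1 + 2x2 + s5 = 38
  x1, x2, s1, s2, s3, s4, s5 ≥ 0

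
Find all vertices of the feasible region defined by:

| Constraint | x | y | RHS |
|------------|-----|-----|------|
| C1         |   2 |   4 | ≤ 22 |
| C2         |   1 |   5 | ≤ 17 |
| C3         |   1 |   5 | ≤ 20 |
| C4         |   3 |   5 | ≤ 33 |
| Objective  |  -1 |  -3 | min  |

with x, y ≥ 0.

(0, 0), (11, 0), (7, 2), (0, 3.4)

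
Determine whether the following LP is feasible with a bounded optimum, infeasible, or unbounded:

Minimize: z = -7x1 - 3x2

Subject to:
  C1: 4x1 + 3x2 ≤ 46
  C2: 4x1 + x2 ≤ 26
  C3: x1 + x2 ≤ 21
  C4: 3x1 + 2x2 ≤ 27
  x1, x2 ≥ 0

Feasible with a bounded optimal solution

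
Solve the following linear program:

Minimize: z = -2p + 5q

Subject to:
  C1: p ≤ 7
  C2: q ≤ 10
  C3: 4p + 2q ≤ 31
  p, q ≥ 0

Evaluate the objective at each vertex of the feasible region:
  z(0, 0) = 0
  z(7, 0) = -14  ←
  z(7, 1.5) = -6.5
  z(2.75, 10) = 44.5
  z(0, 10) = 50
The minimum is at p = 7, q = 0.

p = 7, q = 0, z = -14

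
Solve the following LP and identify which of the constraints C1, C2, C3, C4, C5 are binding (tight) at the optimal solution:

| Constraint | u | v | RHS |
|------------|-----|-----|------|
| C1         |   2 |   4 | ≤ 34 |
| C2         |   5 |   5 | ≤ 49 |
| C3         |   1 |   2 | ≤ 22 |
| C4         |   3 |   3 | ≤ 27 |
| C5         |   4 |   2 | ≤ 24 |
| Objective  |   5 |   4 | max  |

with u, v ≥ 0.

At u = 3, v = 6, compute slack b - a·x for each constraint:
  C1: 34 − 30 = 4  (slack)
  C2: 49 − 45 = 4  (slack)
  C3: 22 − 15 = 7  (slack)
  C4: 27 − 27 = 0  (binding)
  C5: 24 − 24 = 0  (binding)

Optimal: u = 3, v = 6
Binding: C4, C5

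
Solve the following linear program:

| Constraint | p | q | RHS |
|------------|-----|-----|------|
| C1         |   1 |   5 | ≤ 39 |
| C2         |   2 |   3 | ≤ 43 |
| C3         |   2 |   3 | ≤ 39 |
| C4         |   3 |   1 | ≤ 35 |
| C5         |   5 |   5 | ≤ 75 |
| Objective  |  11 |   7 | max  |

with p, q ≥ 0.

Evaluate the objective at each vertex of the feasible region:
  z(0, 0) = 0
  z(11.67, 0) = 128.3
  z(10, 5) = 145  ←
  z(9, 6) = 141
  z(0, 7.8) = 54.6
The maximum is at p = 10, q = 5.

p = 10, q = 5, z = 145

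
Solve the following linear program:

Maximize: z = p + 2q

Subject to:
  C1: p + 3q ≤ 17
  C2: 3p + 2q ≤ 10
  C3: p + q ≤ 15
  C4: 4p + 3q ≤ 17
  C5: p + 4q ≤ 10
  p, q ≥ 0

Evaluate the objective at each vertex of the feasible region:
  z(0, 0) = 0
  z(3.333, 0) = 3.333
  z(2, 2) = 6  ←
  z(0, 2.5) = 5
The maximum is at p = 2, q = 2.

p = 2, q = 2, z = 6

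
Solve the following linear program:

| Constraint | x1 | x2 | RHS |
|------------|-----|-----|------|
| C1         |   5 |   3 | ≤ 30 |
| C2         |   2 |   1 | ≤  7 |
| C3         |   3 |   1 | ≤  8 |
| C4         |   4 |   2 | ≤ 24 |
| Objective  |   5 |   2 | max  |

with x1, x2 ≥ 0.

Evaluate the objective at each vertex of the feasible region:
  z(0, 0) = 0
  z(2.667, 0) = 13.33
  z(1, 5) = 15  ←
  z(0, 7) = 14
The maximum is at x1 = 1, x2 = 5.

x1 = 1, x2 = 5, z = 15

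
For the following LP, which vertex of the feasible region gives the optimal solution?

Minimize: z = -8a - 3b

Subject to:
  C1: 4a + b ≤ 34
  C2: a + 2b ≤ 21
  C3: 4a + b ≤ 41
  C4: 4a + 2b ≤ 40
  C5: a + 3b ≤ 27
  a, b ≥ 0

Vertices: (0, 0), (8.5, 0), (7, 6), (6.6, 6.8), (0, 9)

Evaluate the objective at each vertex of the feasible region:
  z(0, 0) = 0
  z(8.5, 0) = -68
  z(7, 6) = -74  ←
  z(6.6, 6.8) = -73.2
  z(0, 9) = -27
The minimum is at a = 7, b = 6.

(7, 6)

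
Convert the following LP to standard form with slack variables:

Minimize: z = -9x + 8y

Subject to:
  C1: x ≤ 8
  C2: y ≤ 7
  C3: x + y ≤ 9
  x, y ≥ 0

min z = -9x + 8y

s.t.
  x + s1 = 8
  y + s2 = 7
  x + y + s3 = 9
  x, y, s1, s2, s3 ≥ 0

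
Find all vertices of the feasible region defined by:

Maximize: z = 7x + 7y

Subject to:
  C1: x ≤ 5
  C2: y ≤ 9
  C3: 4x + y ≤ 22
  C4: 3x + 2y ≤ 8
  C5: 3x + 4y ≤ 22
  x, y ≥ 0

(0, 0), (2.667, 0), (0, 4)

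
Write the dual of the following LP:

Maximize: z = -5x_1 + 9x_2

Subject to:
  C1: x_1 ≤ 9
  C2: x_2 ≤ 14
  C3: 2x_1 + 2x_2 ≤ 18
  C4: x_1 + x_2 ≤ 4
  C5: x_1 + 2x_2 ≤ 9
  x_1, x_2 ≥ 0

Primal max cᵀx s.t. Ax ≤ b, x ≥ 0  →  Dual min bᵀy s.t. Aᵀy ≥ c, y ≥ 0.

Minimize: z = 9y1 + 14y2 + 18y3 + 4y4 + 9y5

Subject to:
  y1 + 2y3 + y4 + y5 ≥ -5
  y2 + 2y3 + y4 + 2y5 ≥ 9
  y1, y2, y3, y4, y5 ≥ 0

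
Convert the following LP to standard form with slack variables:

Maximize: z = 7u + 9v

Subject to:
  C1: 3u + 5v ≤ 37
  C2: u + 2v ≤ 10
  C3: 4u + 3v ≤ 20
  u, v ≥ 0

max z = 7u + 9v

s.t.
  3u + 5v + s1 = 37
  u + 2v + s2 = 10
  4u + 3v + s3 = 20
  u, v, s1, s2, s3 ≥ 0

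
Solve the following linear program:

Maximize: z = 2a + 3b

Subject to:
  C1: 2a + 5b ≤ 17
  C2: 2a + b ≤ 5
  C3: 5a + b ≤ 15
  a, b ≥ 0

Evaluate the objective at each vertex of the feasible region:
  z(0, 0) = 0
  z(2.5, 0) = 5
  z(1, 3) = 11  ←
  z(0, 3.4) = 10.2
The maximum is at a = 1, b = 3.

a = 1, b = 3, z = 11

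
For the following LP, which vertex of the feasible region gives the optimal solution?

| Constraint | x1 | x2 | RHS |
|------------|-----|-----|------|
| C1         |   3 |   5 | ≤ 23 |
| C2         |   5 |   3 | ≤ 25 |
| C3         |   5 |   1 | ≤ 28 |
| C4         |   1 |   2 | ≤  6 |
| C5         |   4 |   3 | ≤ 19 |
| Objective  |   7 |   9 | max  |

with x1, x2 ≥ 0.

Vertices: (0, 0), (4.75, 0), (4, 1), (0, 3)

Evaluate the objective at each vertex of the feasible region:
  z(0, 0) = 0
  z(4.75, 0) = 33.25
  z(4, 1) = 37  ←
  z(0, 3) = 27
The maximum is at x1 = 4, x2 = 1.

(4, 1)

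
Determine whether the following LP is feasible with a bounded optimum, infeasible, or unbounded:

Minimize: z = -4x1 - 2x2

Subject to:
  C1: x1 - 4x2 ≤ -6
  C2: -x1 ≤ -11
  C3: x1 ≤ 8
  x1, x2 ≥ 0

Infeasible (no feasible solution exists)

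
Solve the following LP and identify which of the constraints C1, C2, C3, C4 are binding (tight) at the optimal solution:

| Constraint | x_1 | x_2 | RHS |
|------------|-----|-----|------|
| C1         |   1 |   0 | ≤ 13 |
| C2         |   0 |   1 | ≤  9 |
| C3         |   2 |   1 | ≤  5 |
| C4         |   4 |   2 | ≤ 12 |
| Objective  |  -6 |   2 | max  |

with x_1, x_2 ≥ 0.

At x_1 = 0, x_2 = 5, compute slack b - a·x for each constraint:
  C1: 13 − 0 = 13  (slack)
  C2: 9 − 5 = 4  (slack)
  C3: 5 − 5 = 0  (binding)
  C4: 12 − 10 = 2  (slack)

Optimal: x_1 = 0, x_2 = 5
Binding: C3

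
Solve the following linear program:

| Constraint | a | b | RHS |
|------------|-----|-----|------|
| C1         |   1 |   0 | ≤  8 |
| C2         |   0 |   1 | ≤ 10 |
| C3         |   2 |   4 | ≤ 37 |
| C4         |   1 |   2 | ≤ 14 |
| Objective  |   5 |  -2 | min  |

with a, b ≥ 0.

Evaluate the objective at each vertex of the feasible region:
  z(0, 0) = 0
  z(8, 0) = 40
  z(8, 3) = 34
  z(0, 7) = -14  ←
The minimum is at a = 0, b = 7.

a = 0, b = 7, z = -14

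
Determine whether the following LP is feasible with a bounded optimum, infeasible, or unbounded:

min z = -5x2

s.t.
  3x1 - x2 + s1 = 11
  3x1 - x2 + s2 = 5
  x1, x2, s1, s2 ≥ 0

Unbounded (objective can decrease without bound)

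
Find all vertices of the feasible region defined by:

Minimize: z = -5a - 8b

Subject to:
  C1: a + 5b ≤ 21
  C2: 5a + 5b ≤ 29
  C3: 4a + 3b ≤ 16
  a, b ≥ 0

(0, 0), (4, 0), (1, 4), (0, 4.2)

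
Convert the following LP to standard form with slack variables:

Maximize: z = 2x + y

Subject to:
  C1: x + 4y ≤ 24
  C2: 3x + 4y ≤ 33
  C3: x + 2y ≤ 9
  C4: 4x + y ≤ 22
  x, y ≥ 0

max z = 2x + y

s.t.
  x + 4y + s1 = 24
  3x + 4y + s2 = 33
  x + 2y + s3 = 9
  4x + y + s4 = 22
  x, y, s1, s2, s3, s4 ≥ 0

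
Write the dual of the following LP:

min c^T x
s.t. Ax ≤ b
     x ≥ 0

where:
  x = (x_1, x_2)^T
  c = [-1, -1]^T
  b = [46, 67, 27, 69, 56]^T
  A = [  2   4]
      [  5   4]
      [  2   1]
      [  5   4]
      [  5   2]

Primal min cᵀx s.t. Ax ≤ b, x ≥ 0  →  Dual max −bᵀy s.t. Aᵀy ≥ −c, y ≥ 0.

Maximize: z = -46y1 - 67y2 - 27y3 - 69y4 - 56y5

Subject to:
  2y1 + 5y2 + 2y3 + 5y4 + 5y5 ≥ 1
  4y1 + 4y2 + y3 + 4y4 + 2y5 ≥ 1
  y1, y2, y3, y4, y5 ≥ 0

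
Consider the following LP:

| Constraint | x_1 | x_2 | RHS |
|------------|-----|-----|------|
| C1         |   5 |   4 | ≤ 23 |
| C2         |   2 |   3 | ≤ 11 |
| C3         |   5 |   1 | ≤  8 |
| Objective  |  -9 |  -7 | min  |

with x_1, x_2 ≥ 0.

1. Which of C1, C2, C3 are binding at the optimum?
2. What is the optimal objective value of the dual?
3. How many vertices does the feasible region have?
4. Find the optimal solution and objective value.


1. C2, C3
2. -30
3. 4
4. x_1 = 1, x_2 = 3, z = -30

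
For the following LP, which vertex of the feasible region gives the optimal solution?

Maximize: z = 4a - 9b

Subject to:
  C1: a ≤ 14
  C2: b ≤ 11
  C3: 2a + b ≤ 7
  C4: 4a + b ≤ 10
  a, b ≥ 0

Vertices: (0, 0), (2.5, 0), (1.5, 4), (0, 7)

Evaluate the objective at each vertex of the feasible region:
  z(0, 0) = 0
  z(2.5, 0) = 10  ←
  z(1.5, 4) = -30
  z(0, 7) = -63
The maximum is at a = 2.5, b = 0.

(2.5, 0)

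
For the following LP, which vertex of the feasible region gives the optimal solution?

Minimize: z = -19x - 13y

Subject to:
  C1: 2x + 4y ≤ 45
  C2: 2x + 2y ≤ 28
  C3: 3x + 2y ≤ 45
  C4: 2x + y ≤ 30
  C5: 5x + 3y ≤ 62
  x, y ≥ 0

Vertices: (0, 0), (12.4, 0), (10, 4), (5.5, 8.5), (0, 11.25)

Evaluate the objective at each vertex of the feasible region:
  z(0, 0) = 0
  z(12.4, 0) = -235.6
  z(10, 4) = -242  ←
  z(5.5, 8.5) = -215
  z(0, 11.25) = -146.2
The minimum is at x = 10, y = 4.

(10, 4)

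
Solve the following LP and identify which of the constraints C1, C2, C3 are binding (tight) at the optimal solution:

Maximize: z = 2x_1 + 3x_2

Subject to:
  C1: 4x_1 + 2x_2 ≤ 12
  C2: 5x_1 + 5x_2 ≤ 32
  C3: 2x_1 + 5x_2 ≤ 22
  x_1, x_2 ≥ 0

At x_1 = 1, x_2 = 4, compute slack b - a·x for each constraint:
  C1: 12 − 12 = 0  (binding)
  C2: 32 − 25 = 7  (slack)
  C3: 22 − 22 = 0  (binding)

Optimal: x_1 = 1, x_2 = 4
Binding: C1, C3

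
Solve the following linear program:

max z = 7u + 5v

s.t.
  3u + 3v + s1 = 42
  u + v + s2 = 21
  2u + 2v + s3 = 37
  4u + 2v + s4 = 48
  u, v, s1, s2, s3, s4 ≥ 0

Evaluate the objective at each vertex of the feasible region:
  z(0, 0) = 0
  z(12, 0) = 84
  z(10, 4) = 90  ←
  z(0, 14) = 70
The maximum is at u = 10, v = 4.

u = 10, v = 4, z = 90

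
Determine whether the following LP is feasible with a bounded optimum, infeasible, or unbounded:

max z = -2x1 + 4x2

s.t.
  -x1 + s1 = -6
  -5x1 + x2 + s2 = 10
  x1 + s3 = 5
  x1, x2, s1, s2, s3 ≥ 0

Infeasible (no feasible solution exists)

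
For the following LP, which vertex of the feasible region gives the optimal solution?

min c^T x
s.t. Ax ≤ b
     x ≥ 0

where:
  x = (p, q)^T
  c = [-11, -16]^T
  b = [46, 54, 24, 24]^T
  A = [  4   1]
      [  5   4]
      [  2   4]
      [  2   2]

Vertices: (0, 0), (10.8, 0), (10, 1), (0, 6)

Evaluate the objective at each vertex of the feasible region:
  z(0, 0) = 0
  z(10.8, 0) = -118.8
  z(10, 1) = -126  ←
  z(0, 6) = -96
The minimum is at p = 10, q = 1.

(10, 1)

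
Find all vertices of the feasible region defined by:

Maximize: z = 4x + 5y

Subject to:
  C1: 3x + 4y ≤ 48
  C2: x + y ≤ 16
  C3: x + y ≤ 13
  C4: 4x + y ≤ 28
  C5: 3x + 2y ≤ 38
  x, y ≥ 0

(0, 0), (7, 0), (5, 8), (4, 9), (0, 12)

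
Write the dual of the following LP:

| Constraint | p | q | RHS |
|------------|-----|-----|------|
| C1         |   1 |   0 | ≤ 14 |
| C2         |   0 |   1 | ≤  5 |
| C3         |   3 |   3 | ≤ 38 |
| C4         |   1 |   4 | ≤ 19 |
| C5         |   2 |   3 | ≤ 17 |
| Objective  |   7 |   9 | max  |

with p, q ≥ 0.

Primal max cᵀx s.t. Ax ≤ b, x ≥ 0  →  Dual min bᵀy s.t. Aᵀy ≥ c, y ≥ 0.

Minimize: z = 14y1 + 5y2 + 38y3 + 19y4 + 17y5

Subject to:
  y1 + 3y3 + y4 + 2y5 ≥ 7
  y2 + 3y3 + 4y4 + 3y5 ≥ 9
  y1, y2, y3, y4, y5 ≥ 0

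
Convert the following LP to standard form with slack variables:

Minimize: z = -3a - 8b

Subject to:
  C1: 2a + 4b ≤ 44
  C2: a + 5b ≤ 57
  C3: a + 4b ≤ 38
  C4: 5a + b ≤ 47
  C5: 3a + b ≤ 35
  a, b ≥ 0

min z = -3a - 8b

s.t.
  2a + 4b + s1 = 44
  a + 5b + s2 = 57
  a + 4b + s3 = 38
  5a + b + s4 = 47
  3a + b + s5 = 35
  a, b, s1, s2, s3, s4, s5 ≥ 0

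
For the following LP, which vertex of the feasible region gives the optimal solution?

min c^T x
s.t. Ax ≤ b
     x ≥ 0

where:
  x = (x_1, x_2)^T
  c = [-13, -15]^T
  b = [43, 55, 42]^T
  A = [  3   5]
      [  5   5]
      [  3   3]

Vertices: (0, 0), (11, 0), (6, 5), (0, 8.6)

Evaluate the objective at each vertex of the feasible region:
  z(0, 0) = 0
  z(11, 0) = -143
  z(6, 5) = -153  ←
  z(0, 8.6) = -129
The minimum is at x_1 = 6, x_2 = 5.

(6, 5)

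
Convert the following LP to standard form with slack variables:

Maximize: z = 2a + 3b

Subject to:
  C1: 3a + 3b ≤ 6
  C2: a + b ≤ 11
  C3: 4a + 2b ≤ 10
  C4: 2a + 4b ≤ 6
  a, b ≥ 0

max z = 2a + 3b

s.t.
  3a + 3b + s1 = 6
  a + b + s2 = 11
  4a + 2b + s3 = 10
  2a + 4b + s4 = 6
  a, b, s1, s2, s3, s4 ≥ 0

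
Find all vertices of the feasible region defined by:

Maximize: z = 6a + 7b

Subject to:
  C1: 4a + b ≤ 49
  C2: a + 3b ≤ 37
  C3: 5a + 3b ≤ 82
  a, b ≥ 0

(0, 0), (12.25, 0), (10, 9), (0, 12.33)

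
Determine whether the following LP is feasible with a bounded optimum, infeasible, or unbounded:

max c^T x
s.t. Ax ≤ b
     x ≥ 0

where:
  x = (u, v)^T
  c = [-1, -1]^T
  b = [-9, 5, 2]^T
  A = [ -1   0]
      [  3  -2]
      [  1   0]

Infeasible (no feasible solution exists)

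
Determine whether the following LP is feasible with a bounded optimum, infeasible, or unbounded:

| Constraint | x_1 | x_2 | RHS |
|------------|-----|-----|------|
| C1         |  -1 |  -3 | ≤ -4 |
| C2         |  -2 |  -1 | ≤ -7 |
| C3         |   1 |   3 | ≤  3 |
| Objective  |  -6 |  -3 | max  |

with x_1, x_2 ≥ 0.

Infeasible (no feasible solution exists)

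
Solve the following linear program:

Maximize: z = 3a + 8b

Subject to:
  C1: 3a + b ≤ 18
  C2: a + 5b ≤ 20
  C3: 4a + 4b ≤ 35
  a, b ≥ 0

Evaluate the objective at each vertex of the feasible region:
  z(0, 0) = 0
  z(6, 0) = 18
  z(5, 3) = 39  ←
  z(0, 4) = 32
The maximum is at a = 5, b = 3.

a = 5, b = 3, z = 39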